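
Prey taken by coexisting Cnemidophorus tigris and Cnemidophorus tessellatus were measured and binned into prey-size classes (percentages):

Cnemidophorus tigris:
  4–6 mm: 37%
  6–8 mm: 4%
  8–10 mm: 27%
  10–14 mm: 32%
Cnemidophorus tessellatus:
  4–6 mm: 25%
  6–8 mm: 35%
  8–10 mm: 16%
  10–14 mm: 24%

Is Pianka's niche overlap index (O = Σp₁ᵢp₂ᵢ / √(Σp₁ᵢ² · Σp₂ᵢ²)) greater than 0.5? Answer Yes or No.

Yes

Convert percentages to proportions (divide by 100).
Σ p₁ᵢp₂ᵢ = 0.0925 + 0.0140 + 0.0432 + 0.0768 = 0.2265
Σp_1ᵢ² = 0.37² + 0.04² + 0.27² + 0.32² = 0.1369 + 0.0016 + 0.0729 + 0.1024 = 0.3138
Σp_2ᵢ² = 0.25² + 0.35² + 0.16² + 0.24² = 0.0625 + 0.1225 + 0.0256 + 0.0576 = 0.2682
O = 0.2265 / √(0.3138 × 0.2682) = 0.2265 / 0.29011 = 0.7807
O = 0.7807 > 0.5 → Yes.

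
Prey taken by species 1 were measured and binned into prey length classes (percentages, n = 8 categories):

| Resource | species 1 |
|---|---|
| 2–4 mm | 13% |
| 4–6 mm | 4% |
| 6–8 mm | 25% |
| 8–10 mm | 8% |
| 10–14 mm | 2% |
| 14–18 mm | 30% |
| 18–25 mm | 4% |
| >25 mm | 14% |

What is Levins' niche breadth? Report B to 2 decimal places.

5.03

Convert percentages to proportions (divide by 100).
Σpᵢ² = 0.13² + 0.04² + 0.25² + 0.08² + 0.02² + 0.30² + 0.04² + 0.14² = 0.0169 + 0.0016 + 0.0625 + 0.0064 + 0.0004 + 0.0900 + 0.0016 + 0.0196 = 0.1990
B = 1 / 0.1990 = 5.0251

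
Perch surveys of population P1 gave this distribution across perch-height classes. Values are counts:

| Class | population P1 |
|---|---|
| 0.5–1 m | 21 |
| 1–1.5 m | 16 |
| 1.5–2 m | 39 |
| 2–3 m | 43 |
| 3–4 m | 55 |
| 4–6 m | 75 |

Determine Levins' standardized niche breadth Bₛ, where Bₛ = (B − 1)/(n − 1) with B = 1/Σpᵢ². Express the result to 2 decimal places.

Proportions for population P1 (n=249): 21/249=0.0843, 16/249=0.0643, 39/249=0.1566, 43/249=0.1727, 55/249=0.2209, 75/249=0.3012
Σpᵢ² = 0.0843² + 0.0643² + 0.1566² + 0.1727² + 0.2209² + 0.3012² = 0.007106 + 0.004134 + 0.024524 + 0.029825 + 0.048797 + 0.090721 = 0.205107
B = 1 / 0.205107 = 4.8755
Bₛ = (B − 1)/(n − 1) = (4.8755 − 1)/(6 − 1) = 3.8755/5 = 0.7751

0.78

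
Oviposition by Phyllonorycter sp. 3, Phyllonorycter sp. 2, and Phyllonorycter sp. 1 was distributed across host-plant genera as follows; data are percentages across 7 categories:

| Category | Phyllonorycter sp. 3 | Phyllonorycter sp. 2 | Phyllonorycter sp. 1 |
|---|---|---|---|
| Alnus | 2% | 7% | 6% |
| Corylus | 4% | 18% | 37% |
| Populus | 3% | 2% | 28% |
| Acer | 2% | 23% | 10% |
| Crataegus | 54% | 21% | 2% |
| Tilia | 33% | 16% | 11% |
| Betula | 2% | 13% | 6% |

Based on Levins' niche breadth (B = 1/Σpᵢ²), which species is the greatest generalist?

Convert percentages to proportions (divide by 100).
Σp_3ᵢ² = 0.02² + 0.04² + 0.03² + 0.02² + 0.54² + 0.33² + 0.02² = 0.0004 + 0.0016 + 0.0009 + 0.0004 + 0.2916 + 0.1089 + 0.0004 = 0.4042
B_3 = 1 / 0.4042 = 2.4740
Σp_2ᵢ² = 0.07² + 0.18² + 0.02² + 0.23² + 0.21² + 0.16² + 0.13² = 0.0049 + 0.0324 + 0.0004 + 0.0529 + 0.0441 + 0.0256 + 0.0169 = 0.1772
B_2 = 1 / 0.1772 = 5.6433
Σp_1ᵢ² = 0.06² + 0.37² + 0.28² + 0.10² + 0.02² + 0.11² + 0.06² = 0.0036 + 0.1369 + 0.0784 + 0.0100 + 0.0004 + 0.0121 + 0.0036 = 0.2450
B_1 = 1 / 0.2450 = 4.0816
Highest B → broadest niche (most generalist): Phyllonorycter sp. 2 (B = 5.64).

Phyllonorycter sp. 2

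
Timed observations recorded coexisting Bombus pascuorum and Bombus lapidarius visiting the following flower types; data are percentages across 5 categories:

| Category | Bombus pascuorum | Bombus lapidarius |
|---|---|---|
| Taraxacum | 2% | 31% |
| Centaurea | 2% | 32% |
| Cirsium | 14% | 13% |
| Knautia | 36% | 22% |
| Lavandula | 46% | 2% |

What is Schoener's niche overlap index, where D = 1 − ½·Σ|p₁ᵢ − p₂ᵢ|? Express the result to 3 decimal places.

Convert percentages to proportions (divide by 100).
Σ|p₁ᵢ − p₂ᵢ| = 0.29 + 0.30 + 0.01 + 0.14 + 0.44 = 1.18
D = 1 − ½ × 1.18 = 1 − 0.590 = 0.41000

0.410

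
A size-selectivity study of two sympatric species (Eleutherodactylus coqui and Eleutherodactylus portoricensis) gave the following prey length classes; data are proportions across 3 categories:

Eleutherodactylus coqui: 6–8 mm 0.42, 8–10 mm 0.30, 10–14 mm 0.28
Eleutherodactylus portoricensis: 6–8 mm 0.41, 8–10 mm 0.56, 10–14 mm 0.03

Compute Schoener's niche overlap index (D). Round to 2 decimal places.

0.74

Σ|p₁ᵢ − p₂ᵢ| = 0.01 + 0.26 + 0.25 = 0.52
D = 1 − ½ × 0.52 = 1 − 0.260 = 0.7400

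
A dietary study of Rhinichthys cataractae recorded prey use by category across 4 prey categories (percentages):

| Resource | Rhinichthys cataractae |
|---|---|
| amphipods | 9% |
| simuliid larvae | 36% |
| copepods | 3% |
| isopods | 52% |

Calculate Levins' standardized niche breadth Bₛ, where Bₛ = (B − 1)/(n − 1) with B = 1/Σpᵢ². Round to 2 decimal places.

Convert percentages to proportions (divide by 100).
Σpᵢ² = 0.09² + 0.36² + 0.03² + 0.52² = 0.0081 + 0.1296 + 0.0009 + 0.2704 = 0.4090
B = 1 / 0.4090 = 2.4450
Bₛ = (B − 1)/(n − 1) = (2.4450 − 1)/(4 − 1) = 1.4450/3 = 0.4817

0.48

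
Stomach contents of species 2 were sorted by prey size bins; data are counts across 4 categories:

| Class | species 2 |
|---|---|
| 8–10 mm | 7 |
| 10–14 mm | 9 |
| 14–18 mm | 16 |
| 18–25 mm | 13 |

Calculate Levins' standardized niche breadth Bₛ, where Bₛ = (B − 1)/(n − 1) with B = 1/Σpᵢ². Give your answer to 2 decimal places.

Proportions for species 2 (n=45): 7/45=0.1556, 9/45=0.2000, 16/45=0.3556, 13/45=0.2889
Σpᵢ² = 0.1556² + 0.2000² + 0.3556² + 0.2889² = 0.024211 + 0.040000 + 0.126451 + 0.083463 = 0.274125
B = 1 / 0.274125 = 3.6480
Bₛ = (B − 1)/(n − 1) = (3.6480 − 1)/(4 − 1) = 2.6480/3 = 0.8827

0.88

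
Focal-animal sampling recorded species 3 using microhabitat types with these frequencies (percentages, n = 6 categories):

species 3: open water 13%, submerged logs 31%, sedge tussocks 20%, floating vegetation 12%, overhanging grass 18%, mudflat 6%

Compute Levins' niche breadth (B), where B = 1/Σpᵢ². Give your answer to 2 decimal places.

4.92

Convert percentages to proportions (divide by 100).
Σpᵢ² = 0.13² + 0.31² + 0.20² + 0.12² + 0.18² + 0.06² = 0.0169 + 0.0961 + 0.0400 + 0.0144 + 0.0324 + 0.0036 = 0.2034
B = 1 / 0.2034 = 4.9164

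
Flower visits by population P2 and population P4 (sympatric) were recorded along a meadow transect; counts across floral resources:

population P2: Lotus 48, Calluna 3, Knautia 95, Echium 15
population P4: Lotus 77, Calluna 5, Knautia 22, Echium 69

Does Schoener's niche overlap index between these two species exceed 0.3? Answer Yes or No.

Proportions for population P2 (n=161): 48/161=0.2981, 3/161=0.0186, 95/161=0.5901, 15/161=0.0932
Proportions for population P4 (n=173): 77/173=0.4451, 5/173=0.0289, 22/173=0.1272, 69/173=0.3988
Σ|p₁ᵢ − p₂ᵢ| = 0.1470 + 0.0103 + 0.4629 + 0.3056 = 0.9258
D = 1 − ½ × 0.9258 = 1 − 0.46290 = 0.53710
D = 0.53710 > 0.3 → Yes.

Yes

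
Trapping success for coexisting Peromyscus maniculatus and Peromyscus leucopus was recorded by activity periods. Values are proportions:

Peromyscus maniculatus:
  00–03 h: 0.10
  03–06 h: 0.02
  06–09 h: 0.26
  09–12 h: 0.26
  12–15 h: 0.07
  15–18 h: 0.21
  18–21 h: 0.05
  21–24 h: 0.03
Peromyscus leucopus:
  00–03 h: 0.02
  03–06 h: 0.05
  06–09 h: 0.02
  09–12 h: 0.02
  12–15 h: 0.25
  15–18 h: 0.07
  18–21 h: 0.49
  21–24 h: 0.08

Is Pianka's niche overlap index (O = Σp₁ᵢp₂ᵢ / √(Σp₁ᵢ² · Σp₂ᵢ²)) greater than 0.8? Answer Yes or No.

No

Σ p₁ᵢp₂ᵢ = 0.0020 + 0.0010 + 0.0052 + 0.0052 + 0.0175 + 0.0147 + 0.0245 + 0.0024 = 0.0725
Σp_1ᵢ² = 0.10² + 0.02² + 0.26² + 0.26² + 0.07² + 0.21² + 0.05² + 0.03² = 0.0100 + 0.0004 + 0.0676 + 0.0676 + 0.0049 + 0.0441 + 0.0025 + 0.0009 = 0.1980
Σp_2ᵢ² = 0.02² + 0.05² + 0.02² + 0.02² + 0.25² + 0.07² + 0.49² + 0.08² = 0.0004 + 0.0025 + 0.0004 + 0.0004 + 0.0625 + 0.0049 + 0.2401 + 0.0064 = 0.3176
O = 0.0725 / √(0.1980 × 0.3176) = 0.0725 / 0.25077 = 0.2891
O = 0.2891 < 0.8 → No.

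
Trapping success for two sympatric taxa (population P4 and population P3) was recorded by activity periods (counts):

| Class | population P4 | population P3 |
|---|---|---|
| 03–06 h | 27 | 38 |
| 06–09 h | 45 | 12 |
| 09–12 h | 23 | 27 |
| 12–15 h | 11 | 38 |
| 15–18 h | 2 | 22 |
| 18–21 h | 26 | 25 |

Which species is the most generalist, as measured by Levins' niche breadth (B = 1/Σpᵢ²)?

population P3

Proportions for population P4 (n=134): 27/134=0.2015, 45/134=0.3358, 23/134=0.1716, 11/134=0.0821, 2/134=0.0149, 26/134=0.1940
Proportions for population P3 (n=162): 38/162=0.2346, 12/162=0.0741, 27/162=0.1667, 38/162=0.2346, 22/162=0.1358, 25/162=0.1543
Σp_P4ᵢ² = 0.2015² + 0.3358² + 0.1716² + 0.0821² + 0.0149² + 0.1940² = 0.040602 + 0.112762 + 0.029447 + 0.006740 + 0.000222 + 0.037636 = 0.227409
B_P4 = 1 / 0.227409 = 4.3974
Σp_P3ᵢ² = 0.2346² + 0.0741² + 0.1667² + 0.2346² + 0.1358² + 0.1543² = 0.055037 + 0.005491 + 0.027789 + 0.055037 + 0.018442 + 0.023808 = 0.185604
B_P3 = 1 / 0.185604 = 5.3878
Highest B → broadest niche (most generalist): population P3 (B = 5.39).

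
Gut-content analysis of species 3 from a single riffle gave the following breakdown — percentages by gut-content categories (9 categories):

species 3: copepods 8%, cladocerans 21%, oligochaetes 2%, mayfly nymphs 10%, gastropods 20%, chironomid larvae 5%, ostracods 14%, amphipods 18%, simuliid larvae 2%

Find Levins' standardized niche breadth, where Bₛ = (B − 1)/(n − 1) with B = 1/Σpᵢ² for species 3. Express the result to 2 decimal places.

Convert percentages to proportions (divide by 100).
Σpᵢ² = 0.08² + 0.21² + 0.02² + 0.10² + 0.20² + 0.05² + 0.14² + 0.18² + 0.02² = 0.0064 + 0.0441 + 0.0004 + 0.0100 + 0.0400 + 0.0025 + 0.0196 + 0.0324 + 0.0004 = 0.1558
B = 1 / 0.1558 = 6.4185
Bₛ = (B − 1)/(n − 1) = (6.4185 − 1)/(9 − 1) = 5.4185/8 = 0.6773

0.68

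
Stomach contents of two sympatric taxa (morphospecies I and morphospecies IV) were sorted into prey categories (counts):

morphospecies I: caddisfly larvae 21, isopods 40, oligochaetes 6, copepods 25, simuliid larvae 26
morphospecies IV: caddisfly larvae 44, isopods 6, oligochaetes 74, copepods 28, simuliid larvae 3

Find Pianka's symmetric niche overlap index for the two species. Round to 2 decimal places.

Proportions for morphospecies I (n=118): 21/118=0.1780, 40/118=0.3390, 6/118=0.0508, 25/118=0.2119, 26/118=0.2203
Proportions for morphospecies IV (n=155): 44/155=0.2839, 6/155=0.0387, 74/155=0.4774, 28/155=0.1806, 3/155=0.0194
Σ p₁ᵢp₂ᵢ = 0.050534 + 0.013119 + 0.024252 + 0.038269 + 0.004274 = 0.130448
Σp_1ᵢ² = 0.1780² + 0.3390² + 0.0508² + 0.2119² + 0.2203² = 0.031684 + 0.114921 + 0.002581 + 0.044902 + 0.048532 = 0.242620
Σp_2ᵢ² = 0.2839² + 0.0387² + 0.4774² + 0.1806² + 0.0194² = 0.080599 + 0.001498 + 0.227911 + 0.032616 + 0.000376 = 0.343000
O = 0.130448 / √(0.242620 × 0.343000) = 0.130448 / 0.2884764 = 0.4522

0.45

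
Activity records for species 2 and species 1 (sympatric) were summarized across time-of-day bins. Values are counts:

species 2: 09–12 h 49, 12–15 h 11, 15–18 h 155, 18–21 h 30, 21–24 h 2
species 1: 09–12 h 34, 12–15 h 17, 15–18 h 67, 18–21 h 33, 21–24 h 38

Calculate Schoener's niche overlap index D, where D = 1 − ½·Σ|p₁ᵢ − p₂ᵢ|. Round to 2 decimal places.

0.71

Proportions for species 2 (n=247): 49/247=0.1984, 11/247=0.0445, 155/247=0.6275, 30/247=0.1215, 2/247=0.0081
Proportions for species 1 (n=189): 34/189=0.1799, 17/189=0.0899, 67/189=0.3545, 33/189=0.1746, 38/189=0.2011
Σ|p₁ᵢ − p₂ᵢ| = 0.0185 + 0.0454 + 0.2730 + 0.0531 + 0.1930 = 0.5830
D = 1 − ½ × 0.5830 = 1 − 0.29150 = 0.70850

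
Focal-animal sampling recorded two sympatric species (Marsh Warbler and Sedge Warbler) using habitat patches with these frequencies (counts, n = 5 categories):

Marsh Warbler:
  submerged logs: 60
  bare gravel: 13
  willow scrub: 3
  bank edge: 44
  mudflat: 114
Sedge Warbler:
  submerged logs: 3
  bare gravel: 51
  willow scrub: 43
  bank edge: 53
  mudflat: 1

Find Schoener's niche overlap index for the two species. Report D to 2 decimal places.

Proportions for Marsh Warbler (n=234): 60/234=0.2564, 13/234=0.0556, 3/234=0.0128, 44/234=0.1880, 114/234=0.4872
Proportions for Sedge Warbler (n=151): 3/151=0.0199, 51/151=0.3377, 43/151=0.2848, 53/151=0.3510, 1/151=0.0066
Σ|p₁ᵢ − p₂ᵢ| = 0.2365 + 0.2821 + 0.2720 + 0.1630 + 0.4806 = 1.4342
D = 1 − ½ × 1.4342 = 1 − 0.71710 = 0.28290

0.28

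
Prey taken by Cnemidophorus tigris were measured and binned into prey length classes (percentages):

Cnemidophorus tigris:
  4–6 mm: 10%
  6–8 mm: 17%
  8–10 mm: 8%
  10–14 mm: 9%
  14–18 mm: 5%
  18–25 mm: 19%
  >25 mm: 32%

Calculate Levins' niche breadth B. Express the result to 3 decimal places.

5.144

Convert percentages to proportions (divide by 100).
Σpᵢ² = 0.10² + 0.17² + 0.08² + 0.09² + 0.05² + 0.19² + 0.32² = 0.0100 + 0.0289 + 0.0064 + 0.0081 + 0.0025 + 0.0361 + 0.1024 = 0.1944
B = 1 / 0.1944 = 5.14403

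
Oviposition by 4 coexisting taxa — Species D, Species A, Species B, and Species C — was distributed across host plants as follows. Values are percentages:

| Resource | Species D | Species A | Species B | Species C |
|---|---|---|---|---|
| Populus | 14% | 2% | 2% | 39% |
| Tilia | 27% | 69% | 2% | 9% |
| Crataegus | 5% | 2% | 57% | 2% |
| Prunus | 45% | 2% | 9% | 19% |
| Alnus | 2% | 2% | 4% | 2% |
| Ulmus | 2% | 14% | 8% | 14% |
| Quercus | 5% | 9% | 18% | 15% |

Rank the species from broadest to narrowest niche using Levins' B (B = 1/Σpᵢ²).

Species C > Species D > Species B > Species A

Convert percentages to proportions (divide by 100).
Σp_Dᵢ² = 0.14² + 0.27² + 0.05² + 0.45² + 0.02² + 0.02² + 0.05² = 0.0196 + 0.0729 + 0.0025 + 0.2025 + 0.0004 + 0.0004 + 0.0025 = 0.3008
B_D = 1 / 0.3008 = 3.3245
Σp_Aᵢ² = 0.02² + 0.69² + 0.02² + 0.02² + 0.02² + 0.14² + 0.09² = 0.0004 + 0.4761 + 0.0004 + 0.0004 + 0.0004 + 0.0196 + 0.0081 = 0.5054
B_A = 1 / 0.5054 = 1.9786
Σp_Bᵢ² = 0.02² + 0.02² + 0.57² + 0.09² + 0.04² + 0.08² + 0.18² = 0.0004 + 0.0004 + 0.3249 + 0.0081 + 0.0016 + 0.0064 + 0.0324 = 0.3742
B_B = 1 / 0.3742 = 2.6724
Σp_Cᵢ² = 0.39² + 0.09² + 0.02² + 0.19² + 0.02² + 0.14² + 0.15² = 0.1521 + 0.0081 + 0.0004 + 0.0361 + 0.0004 + 0.0196 + 0.0225 = 0.2392
B_C = 1 / 0.2392 = 4.1806
Ranking by B (broadest → narrowest): Species C (4.18) > Species D (3.32) > Species B (2.67) > Species A (1.98)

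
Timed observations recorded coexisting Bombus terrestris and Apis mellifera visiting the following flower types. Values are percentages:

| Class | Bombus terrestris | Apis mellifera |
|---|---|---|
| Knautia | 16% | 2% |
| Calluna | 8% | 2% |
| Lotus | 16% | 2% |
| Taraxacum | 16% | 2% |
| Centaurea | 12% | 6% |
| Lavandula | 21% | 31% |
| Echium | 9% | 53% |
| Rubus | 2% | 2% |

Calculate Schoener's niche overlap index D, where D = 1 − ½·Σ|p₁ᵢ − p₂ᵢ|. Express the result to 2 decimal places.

0.46

Convert percentages to proportions (divide by 100).
Σ|p₁ᵢ − p₂ᵢ| = 0.14 + 0.06 + 0.14 + 0.14 + 0.06 + 0.10 + 0.44 + 0.00 = 1.08
D = 1 − ½ × 1.08 = 1 − 0.540 = 0.4600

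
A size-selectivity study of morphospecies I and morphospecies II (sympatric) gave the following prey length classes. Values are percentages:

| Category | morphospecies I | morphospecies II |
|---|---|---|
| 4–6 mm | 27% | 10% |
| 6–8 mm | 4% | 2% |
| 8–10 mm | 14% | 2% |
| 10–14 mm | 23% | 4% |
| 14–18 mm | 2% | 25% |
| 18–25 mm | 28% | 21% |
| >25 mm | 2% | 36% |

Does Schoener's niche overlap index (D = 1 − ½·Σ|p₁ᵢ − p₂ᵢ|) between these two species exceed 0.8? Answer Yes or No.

No

Convert percentages to proportions (divide by 100).
Σ|p₁ᵢ − p₂ᵢ| = 0.17 + 0.02 + 0.12 + 0.19 + 0.23 + 0.07 + 0.34 = 1.14
D = 1 − ½ × 1.14 = 1 − 0.570 = 0.4300
D = 0.4300 < 0.8 → No.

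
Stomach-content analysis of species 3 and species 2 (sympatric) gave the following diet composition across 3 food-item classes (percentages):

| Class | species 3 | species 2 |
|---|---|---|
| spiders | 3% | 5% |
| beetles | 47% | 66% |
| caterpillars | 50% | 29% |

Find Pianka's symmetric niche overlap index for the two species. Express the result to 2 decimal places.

Convert percentages to proportions (divide by 100).
Σ p₁ᵢp₂ᵢ = 0.0015 + 0.3102 + 0.1450 = 0.4567
Σp_1ᵢ² = 0.03² + 0.47² + 0.50² = 0.0009 + 0.2209 + 0.2500 = 0.4718
Σp_2ᵢ² = 0.05² + 0.66² + 0.29² = 0.0025 + 0.4356 + 0.0841 = 0.5222
O = 0.4567 / √(0.4718 × 0.5222) = 0.4567 / 0.49636 = 0.9201

0.92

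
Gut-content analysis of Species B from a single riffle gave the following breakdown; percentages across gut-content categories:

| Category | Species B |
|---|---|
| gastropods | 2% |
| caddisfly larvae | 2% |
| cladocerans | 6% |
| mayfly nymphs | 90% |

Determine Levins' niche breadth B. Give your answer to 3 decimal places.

1.228

Convert percentages to proportions (divide by 100).
Σpᵢ² = 0.02² + 0.02² + 0.06² + 0.90² = 0.0004 + 0.0004 + 0.0036 + 0.8100 = 0.8144
B = 1 / 0.8144 = 1.22790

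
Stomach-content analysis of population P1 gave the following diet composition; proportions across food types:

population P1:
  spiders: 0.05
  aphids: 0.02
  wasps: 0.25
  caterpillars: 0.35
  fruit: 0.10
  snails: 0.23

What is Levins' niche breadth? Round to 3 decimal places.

3.987

Σpᵢ² = 0.05² + 0.02² + 0.25² + 0.35² + 0.10² + 0.23² = 0.0025 + 0.0004 + 0.0625 + 0.1225 + 0.0100 + 0.0529 = 0.2508
B = 1 / 0.2508 = 3.98724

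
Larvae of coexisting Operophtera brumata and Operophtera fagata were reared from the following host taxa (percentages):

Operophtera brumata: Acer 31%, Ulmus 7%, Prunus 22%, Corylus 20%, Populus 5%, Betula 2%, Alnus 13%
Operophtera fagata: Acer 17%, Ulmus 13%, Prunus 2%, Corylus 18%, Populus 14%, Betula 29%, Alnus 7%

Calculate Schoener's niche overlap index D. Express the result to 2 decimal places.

Convert percentages to proportions (divide by 100).
Σ|p₁ᵢ − p₂ᵢ| = 0.14 + 0.06 + 0.20 + 0.02 + 0.09 + 0.27 + 0.06 = 0.84
D = 1 − ½ × 0.84 = 1 − 0.420 = 0.5800

0.58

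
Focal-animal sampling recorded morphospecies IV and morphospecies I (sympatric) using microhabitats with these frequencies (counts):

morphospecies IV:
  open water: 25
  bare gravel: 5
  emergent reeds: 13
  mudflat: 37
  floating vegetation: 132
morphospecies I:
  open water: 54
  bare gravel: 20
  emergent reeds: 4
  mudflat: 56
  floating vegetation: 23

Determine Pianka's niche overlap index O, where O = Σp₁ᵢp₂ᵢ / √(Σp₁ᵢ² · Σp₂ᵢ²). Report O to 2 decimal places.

0.56

Proportions for morphospecies IV (n=212): 25/212=0.1179, 5/212=0.0236, 13/212=0.0613, 37/212=0.1745, 132/212=0.6226
Proportions for morphospecies I (n=157): 54/157=0.3439, 20/157=0.1274, 4/157=0.0255, 56/157=0.3567, 23/157=0.1465
Σ p₁ᵢp₂ᵢ = 0.040546 + 0.003007 + 0.001563 + 0.062244 + 0.091211 = 0.198571
Σp_1ᵢ² = 0.1179² + 0.0236² + 0.0613² + 0.1745² + 0.6226² = 0.013900 + 0.000557 + 0.003758 + 0.030450 + 0.387631 = 0.436296
Σp_2ᵢ² = 0.3439² + 0.1274² + 0.0255² + 0.3567² + 0.1465² = 0.118267 + 0.016231 + 0.000650 + 0.127235 + 0.021462 = 0.283845
O = 0.198571 / √(0.436296 × 0.283845) = 0.198571 / 0.3519097 = 0.5643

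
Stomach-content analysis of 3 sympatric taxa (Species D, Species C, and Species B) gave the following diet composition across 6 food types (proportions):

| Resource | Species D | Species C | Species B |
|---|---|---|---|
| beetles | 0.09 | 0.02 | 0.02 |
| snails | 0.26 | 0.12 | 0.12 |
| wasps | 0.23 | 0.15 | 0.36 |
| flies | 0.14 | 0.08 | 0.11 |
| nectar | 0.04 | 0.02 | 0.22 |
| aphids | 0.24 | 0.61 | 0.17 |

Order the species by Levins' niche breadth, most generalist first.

Σp_Dᵢ² = 0.09² + 0.26² + 0.23² + 0.14² + 0.04² + 0.24² = 0.0081 + 0.0676 + 0.0529 + 0.0196 + 0.0016 + 0.0576 = 0.2074
B_D = 1 / 0.2074 = 4.8216
Σp_Cᵢ² = 0.02² + 0.12² + 0.15² + 0.08² + 0.02² + 0.61² = 0.0004 + 0.0144 + 0.0225 + 0.0064 + 0.0004 + 0.3721 = 0.4162
B_C = 1 / 0.4162 = 2.4027
Σp_Bᵢ² = 0.02² + 0.12² + 0.36² + 0.11² + 0.22² + 0.17² = 0.0004 + 0.0144 + 0.1296 + 0.0121 + 0.0484 + 0.0289 = 0.2338
B_B = 1 / 0.2338 = 4.2772
Ranking by B (broadest → narrowest): Species D (4.82) > Species B (4.28) > Species C (2.40)

Species D > Species B > Species C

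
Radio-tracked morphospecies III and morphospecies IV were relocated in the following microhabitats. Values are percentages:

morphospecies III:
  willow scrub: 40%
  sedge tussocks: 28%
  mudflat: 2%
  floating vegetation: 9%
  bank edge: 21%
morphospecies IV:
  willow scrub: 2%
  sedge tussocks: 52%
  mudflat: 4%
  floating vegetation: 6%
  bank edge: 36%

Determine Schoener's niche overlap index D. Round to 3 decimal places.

Convert percentages to proportions (divide by 100).
Σ|p₁ᵢ − p₂ᵢ| = 0.38 + 0.24 + 0.02 + 0.03 + 0.15 = 0.82
D = 1 − ½ × 0.82 = 1 − 0.410 = 0.59000

0.590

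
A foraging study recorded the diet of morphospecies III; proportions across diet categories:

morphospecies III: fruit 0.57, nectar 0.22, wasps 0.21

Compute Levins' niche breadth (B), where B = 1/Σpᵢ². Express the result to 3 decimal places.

2.396

Σpᵢ² = 0.57² + 0.22² + 0.21² = 0.3249 + 0.0484 + 0.0441 = 0.4174
B = 1 / 0.4174 = 2.39578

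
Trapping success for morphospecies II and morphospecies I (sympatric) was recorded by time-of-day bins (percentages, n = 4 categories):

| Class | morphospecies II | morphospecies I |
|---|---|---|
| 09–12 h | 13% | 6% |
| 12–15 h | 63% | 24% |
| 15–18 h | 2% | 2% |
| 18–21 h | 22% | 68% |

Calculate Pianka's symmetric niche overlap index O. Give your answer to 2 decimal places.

Convert percentages to proportions (divide by 100).
Σ p₁ᵢp₂ᵢ = 0.0078 + 0.1512 + 0.0004 + 0.1496 = 0.3090
Σp_1ᵢ² = 0.13² + 0.63² + 0.02² + 0.22² = 0.0169 + 0.3969 + 0.0004 + 0.0484 = 0.4626
Σp_2ᵢ² = 0.06² + 0.24² + 0.02² + 0.68² = 0.0036 + 0.0576 + 0.0004 + 0.4624 = 0.5240
O = 0.3090 / √(0.4626 × 0.5240) = 0.3090 / 0.49234 = 0.6276

0.63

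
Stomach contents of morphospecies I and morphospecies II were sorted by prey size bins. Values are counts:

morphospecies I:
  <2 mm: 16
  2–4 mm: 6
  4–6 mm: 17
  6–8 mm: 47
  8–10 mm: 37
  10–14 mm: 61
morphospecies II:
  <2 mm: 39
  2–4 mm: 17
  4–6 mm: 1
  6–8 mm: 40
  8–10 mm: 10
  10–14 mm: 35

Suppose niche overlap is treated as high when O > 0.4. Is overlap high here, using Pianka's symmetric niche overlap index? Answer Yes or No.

Yes

Proportions for morphospecies I (n=184): 16/184=0.0870, 6/184=0.0326, 17/184=0.0924, 47/184=0.2554, 37/184=0.2011, 61/184=0.3315
Proportions for morphospecies II (n=142): 39/142=0.2746, 17/142=0.1197, 1/142=0.0070, 40/142=0.2817, 10/142=0.0704, 35/142=0.2465
Σ p₁ᵢp₂ᵢ = 0.023890 + 0.003902 + 0.000647 + 0.071946 + 0.014157 + 0.081715 = 0.196257
Σp_1ᵢ² = 0.0870² + 0.0326² + 0.0924² + 0.2554² + 0.2011² + 0.3315² = 0.007569 + 0.001063 + 0.008538 + 0.065229 + 0.040441 + 0.109892 = 0.232732
Σp_2ᵢ² = 0.2746² + 0.1197² + 0.0070² + 0.2817² + 0.0704² + 0.2465² = 0.075405 + 0.014328 + 0.000049 + 0.079355 + 0.004956 + 0.060762 = 0.234855
O = 0.196257 / √(0.232732 × 0.234855) = 0.196257 / 0.2337911 = 0.8395
O = 0.8395 > 0.4 → Yes.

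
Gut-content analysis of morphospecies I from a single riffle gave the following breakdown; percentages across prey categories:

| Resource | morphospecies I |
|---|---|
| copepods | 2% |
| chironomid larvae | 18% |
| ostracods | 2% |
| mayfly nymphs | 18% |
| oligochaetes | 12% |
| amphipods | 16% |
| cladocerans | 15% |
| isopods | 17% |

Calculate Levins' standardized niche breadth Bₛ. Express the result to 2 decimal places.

Convert percentages to proportions (divide by 100).
Σpᵢ² = 0.02² + 0.18² + 0.02² + 0.18² + 0.12² + 0.16² + 0.15² + 0.17² = 0.0004 + 0.0324 + 0.0004 + 0.0324 + 0.0144 + 0.0256 + 0.0225 + 0.0289 = 0.1570
B = 1 / 0.1570 = 6.3694
Bₛ = (B − 1)/(n − 1) = (6.3694 − 1)/(8 − 1) = 5.3694/7 = 0.7671

0.77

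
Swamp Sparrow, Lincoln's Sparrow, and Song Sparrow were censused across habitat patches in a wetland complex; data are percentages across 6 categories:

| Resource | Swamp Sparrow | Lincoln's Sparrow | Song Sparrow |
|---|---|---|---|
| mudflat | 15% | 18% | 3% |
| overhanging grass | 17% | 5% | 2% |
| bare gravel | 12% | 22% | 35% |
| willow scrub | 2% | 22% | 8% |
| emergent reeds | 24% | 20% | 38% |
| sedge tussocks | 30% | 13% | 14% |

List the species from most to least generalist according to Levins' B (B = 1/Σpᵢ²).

Convert percentages to proportions (divide by 100).
Σp_Swamᵢ² = 0.15² + 0.17² + 0.12² + 0.02² + 0.24² + 0.30² = 0.0225 + 0.0289 + 0.0144 + 0.0004 + 0.0576 + 0.0900 = 0.2138
B_Swam = 1 / 0.2138 = 4.6773
Σp_Lincᵢ² = 0.18² + 0.05² + 0.22² + 0.22² + 0.20² + 0.13² = 0.0324 + 0.0025 + 0.0484 + 0.0484 + 0.0400 + 0.0169 = 0.1886
B_Linc = 1 / 0.1886 = 5.3022
Σp_Songᵢ² = 0.03² + 0.02² + 0.35² + 0.08² + 0.38² + 0.14² = 0.0009 + 0.0004 + 0.1225 + 0.0064 + 0.1444 + 0.0196 = 0.2942
B_Song = 1 / 0.2942 = 3.3990
Ranking by B (broadest → narrowest): Lincoln's Sparrow (5.30) > Swamp Sparrow (4.68) > Song Sparrow (3.40)

Lincoln's Sparrow > Swamp Sparrow > Song Sparrow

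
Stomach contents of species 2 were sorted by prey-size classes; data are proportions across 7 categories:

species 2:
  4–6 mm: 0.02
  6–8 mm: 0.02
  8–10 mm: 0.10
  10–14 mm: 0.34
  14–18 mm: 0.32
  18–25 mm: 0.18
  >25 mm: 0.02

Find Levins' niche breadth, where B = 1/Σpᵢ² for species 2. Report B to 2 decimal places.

3.82

Σpᵢ² = 0.02² + 0.02² + 0.10² + 0.34² + 0.32² + 0.18² + 0.02² = 0.0004 + 0.0004 + 0.0100 + 0.1156 + 0.1024 + 0.0324 + 0.0004 = 0.2616
B = 1 / 0.2616 = 3.8226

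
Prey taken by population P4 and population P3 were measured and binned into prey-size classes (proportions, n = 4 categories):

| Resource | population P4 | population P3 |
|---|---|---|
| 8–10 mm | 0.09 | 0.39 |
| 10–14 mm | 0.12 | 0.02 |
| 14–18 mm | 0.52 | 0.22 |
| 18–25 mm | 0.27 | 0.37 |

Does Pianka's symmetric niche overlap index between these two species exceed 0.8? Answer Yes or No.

No

Σ p₁ᵢp₂ᵢ = 0.0351 + 0.0024 + 0.1144 + 0.0999 = 0.2518
Σp_1ᵢ² = 0.09² + 0.12² + 0.52² + 0.27² = 0.0081 + 0.0144 + 0.2704 + 0.0729 = 0.3658
Σp_2ᵢ² = 0.39² + 0.02² + 0.22² + 0.37² = 0.1521 + 0.0004 + 0.0484 + 0.1369 = 0.3378
O = 0.2518 / √(0.3658 × 0.3378) = 0.2518 / 0.35152 = 0.7163
O = 0.7163 < 0.8 → No.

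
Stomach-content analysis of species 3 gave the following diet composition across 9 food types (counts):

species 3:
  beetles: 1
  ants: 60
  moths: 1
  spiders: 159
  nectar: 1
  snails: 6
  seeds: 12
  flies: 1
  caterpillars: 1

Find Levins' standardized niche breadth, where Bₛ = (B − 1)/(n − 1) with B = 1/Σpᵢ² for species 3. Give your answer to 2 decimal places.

Proportions for species 3 (n=242): 1/242=0.0041, 60/242=0.2479, 1/242=0.0041, 159/242=0.6570, 1/242=0.0041, 6/242=0.0248, 12/242=0.0496, 1/242=0.0041, 1/242=0.0041
Σpᵢ² = 0.0041² + 0.2479² + 0.0041² + 0.6570² + 0.0041² + 0.0248² + 0.0496² + 0.0041² + 0.0041² = 0.000017 + 0.061454 + 0.000017 + 0.431649 + 0.000017 + 0.000615 + 0.002460 + 0.000017 + 0.000017 = 0.496263
B = 1 / 0.496263 = 2.0151
Bₛ = (B − 1)/(n − 1) = (2.0151 − 1)/(9 − 1) = 1.0151/8 = 0.1269

0.13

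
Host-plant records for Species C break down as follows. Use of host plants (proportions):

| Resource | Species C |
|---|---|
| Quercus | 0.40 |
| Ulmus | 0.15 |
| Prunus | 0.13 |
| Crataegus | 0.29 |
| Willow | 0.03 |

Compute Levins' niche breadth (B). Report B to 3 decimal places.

3.516

Σpᵢ² = 0.40² + 0.15² + 0.13² + 0.29² + 0.03² = 0.1600 + 0.0225 + 0.0169 + 0.0841 + 0.0009 = 0.2844
B = 1 / 0.2844 = 3.51617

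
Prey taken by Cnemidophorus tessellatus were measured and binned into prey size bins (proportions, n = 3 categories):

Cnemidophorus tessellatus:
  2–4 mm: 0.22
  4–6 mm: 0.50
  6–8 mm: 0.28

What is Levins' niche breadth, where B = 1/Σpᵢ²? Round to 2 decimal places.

2.65

Σpᵢ² = 0.22² + 0.50² + 0.28² = 0.0484 + 0.2500 + 0.0784 = 0.3768
B = 1 / 0.3768 = 2.6539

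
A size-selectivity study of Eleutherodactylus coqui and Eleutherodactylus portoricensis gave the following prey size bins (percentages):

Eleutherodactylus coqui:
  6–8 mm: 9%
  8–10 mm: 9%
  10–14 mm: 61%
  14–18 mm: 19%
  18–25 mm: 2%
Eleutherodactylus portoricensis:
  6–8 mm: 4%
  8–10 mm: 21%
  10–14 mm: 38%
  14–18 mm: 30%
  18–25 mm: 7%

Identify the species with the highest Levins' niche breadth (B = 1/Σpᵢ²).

Eleutherodactylus portoricensis

Convert percentages to proportions (divide by 100).
Σp_coquᵢ² = 0.09² + 0.09² + 0.61² + 0.19² + 0.02² = 0.0081 + 0.0081 + 0.3721 + 0.0361 + 0.0004 = 0.4248
B_coqu = 1 / 0.4248 = 2.3540
Σp_portᵢ² = 0.04² + 0.21² + 0.38² + 0.30² + 0.07² = 0.0016 + 0.0441 + 0.1444 + 0.0900 + 0.0049 = 0.2850
B_port = 1 / 0.2850 = 3.5088
Highest B → broadest niche (most generalist): Eleutherodactylus portoricensis (B = 3.51).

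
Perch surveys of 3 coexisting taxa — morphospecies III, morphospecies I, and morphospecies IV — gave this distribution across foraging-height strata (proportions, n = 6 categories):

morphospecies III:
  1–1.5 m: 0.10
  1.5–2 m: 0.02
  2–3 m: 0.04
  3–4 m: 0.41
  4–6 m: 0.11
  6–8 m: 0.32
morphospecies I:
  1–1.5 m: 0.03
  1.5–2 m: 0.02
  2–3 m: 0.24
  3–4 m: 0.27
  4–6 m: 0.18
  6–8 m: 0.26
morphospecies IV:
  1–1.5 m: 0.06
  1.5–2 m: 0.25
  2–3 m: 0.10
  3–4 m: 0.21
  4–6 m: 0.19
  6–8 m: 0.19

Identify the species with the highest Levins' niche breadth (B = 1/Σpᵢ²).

Σp_IIIᵢ² = 0.10² + 0.02² + 0.04² + 0.41² + 0.11² + 0.32² = 0.0100 + 0.0004 + 0.0016 + 0.1681 + 0.0121 + 0.1024 = 0.2946
B_III = 1 / 0.2946 = 3.3944
Σp_Iᵢ² = 0.03² + 0.02² + 0.24² + 0.27² + 0.18² + 0.26² = 0.0009 + 0.0004 + 0.0576 + 0.0729 + 0.0324 + 0.0676 = 0.2318
B_I = 1 / 0.2318 = 4.3141
Σp_IVᵢ² = 0.06² + 0.25² + 0.10² + 0.21² + 0.19² + 0.19² = 0.0036 + 0.0625 + 0.0100 + 0.0441 + 0.0361 + 0.0361 = 0.1924
B_IV = 1 / 0.1924 = 5.1975
Highest B → broadest niche (most generalist): morphospecies IV (B = 5.20).

morphospecies IV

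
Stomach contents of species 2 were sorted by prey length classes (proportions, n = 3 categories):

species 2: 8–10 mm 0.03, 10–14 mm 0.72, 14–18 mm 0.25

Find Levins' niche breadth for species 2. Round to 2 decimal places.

Σpᵢ² = 0.03² + 0.72² + 0.25² = 0.0009 + 0.5184 + 0.0625 = 0.5818
B = 1 / 0.5818 = 1.7188

1.72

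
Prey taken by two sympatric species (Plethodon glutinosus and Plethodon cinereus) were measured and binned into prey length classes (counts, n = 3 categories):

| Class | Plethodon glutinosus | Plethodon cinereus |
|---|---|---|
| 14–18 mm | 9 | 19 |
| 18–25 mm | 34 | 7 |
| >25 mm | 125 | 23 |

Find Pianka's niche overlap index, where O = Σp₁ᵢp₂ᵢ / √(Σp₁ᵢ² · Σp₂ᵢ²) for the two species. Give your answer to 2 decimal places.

0.83

Proportions for Plethodon glutinosus (n=168): 9/168=0.0536, 34/168=0.2024, 125/168=0.7440
Proportions for Plethodon cinereus (n=49): 19/49=0.3878, 7/49=0.1429, 23/49=0.4694
Σ p₁ᵢp₂ᵢ = 0.020786 + 0.028923 + 0.349234 = 0.398943
Σp_1ᵢ² = 0.0536² + 0.2024² + 0.7440² = 0.002873 + 0.040966 + 0.553536 = 0.597375
Σp_2ᵢ² = 0.3878² + 0.1429² + 0.4694² = 0.150389 + 0.020420 + 0.220336 = 0.391145
O = 0.398943 / √(0.597375 × 0.391145) = 0.398943 / 0.4833842 = 0.8253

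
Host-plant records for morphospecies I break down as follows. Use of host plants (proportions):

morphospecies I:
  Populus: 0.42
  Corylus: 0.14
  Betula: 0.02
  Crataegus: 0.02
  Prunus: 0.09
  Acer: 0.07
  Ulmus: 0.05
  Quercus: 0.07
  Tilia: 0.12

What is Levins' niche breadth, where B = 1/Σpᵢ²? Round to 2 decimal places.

Σpᵢ² = 0.42² + 0.14² + 0.02² + 0.02² + 0.09² + 0.07² + 0.05² + 0.07² + 0.12² = 0.1764 + 0.0196 + 0.0004 + 0.0004 + 0.0081 + 0.0049 + 0.0025 + 0.0049 + 0.0144 = 0.2316
B = 1 / 0.2316 = 4.3178

4.32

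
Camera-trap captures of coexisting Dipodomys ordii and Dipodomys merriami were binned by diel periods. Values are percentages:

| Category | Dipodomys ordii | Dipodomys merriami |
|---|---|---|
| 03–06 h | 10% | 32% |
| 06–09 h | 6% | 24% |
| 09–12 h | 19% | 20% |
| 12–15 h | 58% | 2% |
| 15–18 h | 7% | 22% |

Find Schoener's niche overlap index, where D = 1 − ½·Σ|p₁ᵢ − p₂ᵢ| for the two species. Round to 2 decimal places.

Convert percentages to proportions (divide by 100).
Σ|p₁ᵢ − p₂ᵢ| = 0.22 + 0.18 + 0.01 + 0.56 + 0.15 = 1.12
D = 1 − ½ × 1.12 = 1 − 0.560 = 0.4400

0.44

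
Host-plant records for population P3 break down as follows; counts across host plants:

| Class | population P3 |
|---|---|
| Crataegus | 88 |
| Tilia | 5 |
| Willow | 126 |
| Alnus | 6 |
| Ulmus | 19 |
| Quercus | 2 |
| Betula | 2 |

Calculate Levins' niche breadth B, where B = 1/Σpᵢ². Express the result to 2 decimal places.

Proportions for population P3 (n=248): 88/248=0.3548, 5/248=0.0202, 126/248=0.5081, 6/248=0.0242, 19/248=0.0766, 2/248=0.0081, 2/248=0.0081
Σpᵢ² = 0.3548² + 0.0202² + 0.5081² + 0.0242² + 0.0766² + 0.0081² + 0.0081² = 0.125883 + 0.000408 + 0.258166 + 0.000586 + 0.005868 + 0.000066 + 0.000066 = 0.391043
B = 1 / 0.391043 = 2.5573

2.56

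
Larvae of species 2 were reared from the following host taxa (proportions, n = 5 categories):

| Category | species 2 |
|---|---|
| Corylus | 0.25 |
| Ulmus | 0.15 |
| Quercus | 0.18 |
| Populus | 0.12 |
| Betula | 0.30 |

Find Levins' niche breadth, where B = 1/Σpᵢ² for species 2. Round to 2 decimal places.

4.51

Σpᵢ² = 0.25² + 0.15² + 0.18² + 0.12² + 0.30² = 0.0625 + 0.0225 + 0.0324 + 0.0144 + 0.0900 = 0.2218
B = 1 / 0.2218 = 4.5086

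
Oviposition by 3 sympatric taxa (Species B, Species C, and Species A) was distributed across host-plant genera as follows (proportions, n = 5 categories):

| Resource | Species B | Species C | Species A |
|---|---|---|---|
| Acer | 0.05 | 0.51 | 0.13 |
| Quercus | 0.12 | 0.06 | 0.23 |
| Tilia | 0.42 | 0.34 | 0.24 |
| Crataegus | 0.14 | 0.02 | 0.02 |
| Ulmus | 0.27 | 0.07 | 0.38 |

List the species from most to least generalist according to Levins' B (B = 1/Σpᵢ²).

Σp_Bᵢ² = 0.05² + 0.12² + 0.42² + 0.14² + 0.27² = 0.0025 + 0.0144 + 0.1764 + 0.0196 + 0.0729 = 0.2858
B_B = 1 / 0.2858 = 3.4990
Σp_Cᵢ² = 0.51² + 0.06² + 0.34² + 0.02² + 0.07² = 0.2601 + 0.0036 + 0.1156 + 0.0004 + 0.0049 = 0.3846
B_C = 1 / 0.3846 = 2.6001
Σp_Aᵢ² = 0.13² + 0.23² + 0.24² + 0.02² + 0.38² = 0.0169 + 0.0529 + 0.0576 + 0.0004 + 0.1444 = 0.2722
B_A = 1 / 0.2722 = 3.6738
Ranking by B (broadest → narrowest): Species A (3.67) > Species B (3.50) > Species C (2.60)

Species A > Species B > Species C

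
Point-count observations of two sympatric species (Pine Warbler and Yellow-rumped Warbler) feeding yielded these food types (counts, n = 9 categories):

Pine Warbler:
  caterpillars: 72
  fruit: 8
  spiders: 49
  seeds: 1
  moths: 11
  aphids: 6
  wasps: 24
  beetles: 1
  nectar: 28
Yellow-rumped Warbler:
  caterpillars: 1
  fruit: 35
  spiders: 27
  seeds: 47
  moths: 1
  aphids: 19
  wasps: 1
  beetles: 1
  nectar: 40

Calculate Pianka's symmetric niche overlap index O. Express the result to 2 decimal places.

0.40

Proportions for Pine Warbler (n=200): 72/200=0.3600, 8/200=0.0400, 49/200=0.2450, 1/200=0.0050, 11/200=0.0550, 6/200=0.0300, 24/200=0.1200, 1/200=0.0050, 28/200=0.1400
Proportions for Yellow-rumped Warbler (n=172): 1/172=0.0058, 35/172=0.2035, 27/172=0.1570, 47/172=0.2733, 1/172=0.0058, 19/172=0.1105, 1/172=0.0058, 1/172=0.0058, 40/172=0.2326
Σ p₁ᵢp₂ᵢ = 0.002088 + 0.008140 + 0.038465 + 0.001367 + 0.000319 + 0.003315 + 0.000696 + 0.000029 + 0.032564 = 0.086983
Σp_1ᵢ² = 0.3600² + 0.0400² + 0.2450² + 0.0050² + 0.0550² + 0.0300² + 0.1200² + 0.0050² + 0.1400² = 0.129600 + 0.001600 + 0.060025 + 0.000025 + 0.003025 + 0.000900 + 0.014400 + 0.000025 + 0.019600 = 0.229200
Σp_2ᵢ² = 0.0058² + 0.2035² + 0.1570² + 0.2733² + 0.0058² + 0.1105² + 0.0058² + 0.0058² + 0.2326² = 0.000034 + 0.041412 + 0.024649 + 0.074693 + 0.000034 + 0.012210 + 0.000034 + 0.000034 + 0.054103 = 0.207203
O = 0.086983 / √(0.229200 × 0.207203) = 0.086983 / 0.2179241 = 0.3991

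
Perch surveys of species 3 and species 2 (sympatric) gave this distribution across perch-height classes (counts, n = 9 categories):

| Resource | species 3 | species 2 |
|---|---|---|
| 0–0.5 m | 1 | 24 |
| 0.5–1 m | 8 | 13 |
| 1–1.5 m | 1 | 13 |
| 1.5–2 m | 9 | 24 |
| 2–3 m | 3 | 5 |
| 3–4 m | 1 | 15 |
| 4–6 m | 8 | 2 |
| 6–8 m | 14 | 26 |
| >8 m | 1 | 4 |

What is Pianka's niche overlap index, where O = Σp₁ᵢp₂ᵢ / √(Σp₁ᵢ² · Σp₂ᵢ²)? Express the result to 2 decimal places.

0.76

Proportions for species 3 (n=46): 1/46=0.0217, 8/46=0.1739, 1/46=0.0217, 9/46=0.1957, 3/46=0.0652, 1/46=0.0217, 8/46=0.1739, 14/46=0.3043, 1/46=0.0217
Proportions for species 2 (n=126): 24/126=0.1905, 13/126=0.1032, 13/126=0.1032, 24/126=0.1905, 5/126=0.0397, 15/126=0.1190, 2/126=0.0159, 26/126=0.2063, 4/126=0.0317
Σ p₁ᵢp₂ᵢ = 0.004134 + 0.017946 + 0.002239 + 0.037281 + 0.002588 + 0.002582 + 0.002765 + 0.062777 + 0.000688 = 0.133000
Σp_1ᵢ² = 0.0217² + 0.1739² + 0.0217² + 0.1957² + 0.0652² + 0.0217² + 0.1739² + 0.3043² + 0.0217² = 0.000471 + 0.030241 + 0.000471 + 0.038298 + 0.004251 + 0.000471 + 0.030241 + 0.092598 + 0.000471 = 0.197513
Σp_2ᵢ² = 0.1905² + 0.1032² + 0.1032² + 0.1905² + 0.0397² + 0.1190² + 0.0159² + 0.2063² + 0.0317² = 0.036290 + 0.010650 + 0.010650 + 0.036290 + 0.001576 + 0.014161 + 0.000253 + 0.042560 + 0.001005 = 0.153435
O = 0.133000 / √(0.197513 × 0.153435) = 0.133000 / 0.1740845 = 0.7640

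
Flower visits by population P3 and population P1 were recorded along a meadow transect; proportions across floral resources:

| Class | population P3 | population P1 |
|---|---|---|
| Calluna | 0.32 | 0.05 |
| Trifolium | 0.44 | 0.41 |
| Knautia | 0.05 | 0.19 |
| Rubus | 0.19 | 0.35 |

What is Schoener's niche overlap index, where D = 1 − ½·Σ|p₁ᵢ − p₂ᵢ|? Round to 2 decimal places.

0.70

Σ|p₁ᵢ − p₂ᵢ| = 0.27 + 0.03 + 0.14 + 0.16 = 0.60
D = 1 − ½ × 0.60 = 1 − 0.300 = 0.7000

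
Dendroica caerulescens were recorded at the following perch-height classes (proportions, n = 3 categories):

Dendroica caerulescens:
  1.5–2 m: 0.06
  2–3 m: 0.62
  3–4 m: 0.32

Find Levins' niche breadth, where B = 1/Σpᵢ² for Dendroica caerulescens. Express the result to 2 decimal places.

2.04

Σpᵢ² = 0.06² + 0.62² + 0.32² = 0.0036 + 0.3844 + 0.1024 = 0.4904
B = 1 / 0.4904 = 2.0392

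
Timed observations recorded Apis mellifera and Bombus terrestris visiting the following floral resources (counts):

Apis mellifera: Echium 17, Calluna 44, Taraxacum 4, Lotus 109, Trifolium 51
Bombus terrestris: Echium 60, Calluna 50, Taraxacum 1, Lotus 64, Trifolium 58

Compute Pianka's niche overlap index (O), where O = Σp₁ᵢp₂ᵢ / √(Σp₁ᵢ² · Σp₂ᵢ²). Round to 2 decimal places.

0.87

Proportions for Apis mellifera (n=225): 17/225=0.0756, 44/225=0.1956, 4/225=0.0178, 109/225=0.4844, 51/225=0.2267
Proportions for Bombus terrestris (n=233): 60/233=0.2575, 50/233=0.2146, 1/233=0.0043, 64/233=0.2747, 58/233=0.2489
Σ p₁ᵢp₂ᵢ = 0.019467 + 0.041976 + 0.000077 + 0.133065 + 0.056426 = 0.251011
Σp_1ᵢ² = 0.0756² + 0.1956² + 0.0178² + 0.4844² + 0.2267² = 0.005715 + 0.038259 + 0.000317 + 0.234643 + 0.051393 = 0.330327
Σp_2ᵢ² = 0.2575² + 0.2146² + 0.0043² + 0.2747² + 0.2489² = 0.066306 + 0.046053 + 0.000018 + 0.075460 + 0.061951 = 0.249788
O = 0.251011 / √(0.330327 × 0.249788) = 0.251011 / 0.2872485 = 0.8738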